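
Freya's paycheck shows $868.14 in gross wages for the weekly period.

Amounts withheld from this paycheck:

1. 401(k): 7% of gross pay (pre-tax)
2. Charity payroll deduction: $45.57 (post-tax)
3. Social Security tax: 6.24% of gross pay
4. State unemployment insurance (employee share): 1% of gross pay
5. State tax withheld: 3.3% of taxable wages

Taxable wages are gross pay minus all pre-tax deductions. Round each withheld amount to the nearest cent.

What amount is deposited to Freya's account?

$672.31

401(k): $868.14 × 0.07 = $60.77
Taxable wages = $868.14 − $60.77 = $807.37
State tax withheld: $807.37 × 0.033 = $26.64
Social Security tax: $868.14 × 0.0624 = $54.17
State unemployment insurance (employee share): $868.14 × 0.01 = $8.68
Charity payroll deduction: $45.57
Total deductions = $60.77 + $26.64 + $54.17 + $8.68 + $45.57 = $195.83
Net pay = $868.14 − $195.83 = $672.31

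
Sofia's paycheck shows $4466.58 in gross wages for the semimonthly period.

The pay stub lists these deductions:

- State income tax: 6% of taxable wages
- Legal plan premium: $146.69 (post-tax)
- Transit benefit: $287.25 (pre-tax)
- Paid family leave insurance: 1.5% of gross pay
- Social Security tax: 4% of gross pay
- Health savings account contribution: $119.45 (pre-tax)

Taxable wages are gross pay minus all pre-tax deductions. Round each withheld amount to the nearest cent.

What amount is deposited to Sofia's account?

$3423.94

Transit benefit: $287.25
Health savings account contribution: $119.45
Pre-tax total = $287.25 + $119.45 = $406.70
Taxable wages = $4466.58 − $406.70 = $4059.88
State income tax: $4059.88 × 0.06 = $243.59
Social Security tax: $4466.58 × 0.04 = $178.66
Paid family leave insurance: $4466.58 × 0.015 = $67.00
Legal plan premium: $146.69
Total deductions = $287.25 + $119.45 + $243.59 + $178.66 + $67.00 + $146.69 = $1042.64
Net pay = $4466.58 − $1042.64 = $3423.94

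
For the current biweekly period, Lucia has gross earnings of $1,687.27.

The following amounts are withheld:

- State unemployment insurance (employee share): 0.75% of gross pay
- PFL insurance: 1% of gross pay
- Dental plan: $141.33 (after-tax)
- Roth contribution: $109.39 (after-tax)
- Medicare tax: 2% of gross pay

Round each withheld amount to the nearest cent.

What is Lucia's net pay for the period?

State unemployment insurance (employee share): $1,687.27 × 0.0075 = $12.65
PFL insurance: $1,687.27 × 0.01 = $16.87
Medicare tax: $1,687.27 × 0.02 = $33.75
Dental plan: $141.33
Roth contribution: $109.39
Total deductions = $12.65 + $16.87 + $33.75 + $141.33 + $109.39 = $313.99
Net pay = $1,687.27 − $313.99 = $1,373.28

$1,373.28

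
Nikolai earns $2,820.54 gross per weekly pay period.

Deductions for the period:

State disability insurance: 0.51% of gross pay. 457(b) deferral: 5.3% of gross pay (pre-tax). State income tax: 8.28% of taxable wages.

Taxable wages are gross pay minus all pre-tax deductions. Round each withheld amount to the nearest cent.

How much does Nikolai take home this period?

$2,435.51

457(b) deferral: $2,820.54 × 0.053 = $149.49
Taxable wages = $2,820.54 − $149.49 = $2,671.05
State income tax: $2,671.05 × 0.0828 = $221.16
State disability insurance: $2,820.54 × 0.0051 = $14.38
Total deductions = $149.49 + $221.16 + $14.38 = $385.03
Net pay = $2,820.54 − $385.03 = $2,435.51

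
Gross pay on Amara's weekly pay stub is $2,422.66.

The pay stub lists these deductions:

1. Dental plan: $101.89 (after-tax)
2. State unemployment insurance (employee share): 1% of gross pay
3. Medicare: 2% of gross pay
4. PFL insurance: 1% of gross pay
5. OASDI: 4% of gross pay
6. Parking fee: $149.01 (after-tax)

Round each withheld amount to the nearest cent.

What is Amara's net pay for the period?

State unemployment insurance (employee share): $2,422.66 × 0.01 = $24.23
Medicare: $2,422.66 × 0.02 = $48.45
PFL insurance: $2,422.66 × 0.01 = $24.23
OASDI: $2,422.66 × 0.04 = $96.91
Dental plan: $101.89
Parking fee: $149.01
Total deductions = $24.23 + $48.45 + $24.23 + $96.91 + $101.89 + $149.01 = $444.72
Net pay = $2,422.66 − $444.72 = $1,977.94

$1,977.94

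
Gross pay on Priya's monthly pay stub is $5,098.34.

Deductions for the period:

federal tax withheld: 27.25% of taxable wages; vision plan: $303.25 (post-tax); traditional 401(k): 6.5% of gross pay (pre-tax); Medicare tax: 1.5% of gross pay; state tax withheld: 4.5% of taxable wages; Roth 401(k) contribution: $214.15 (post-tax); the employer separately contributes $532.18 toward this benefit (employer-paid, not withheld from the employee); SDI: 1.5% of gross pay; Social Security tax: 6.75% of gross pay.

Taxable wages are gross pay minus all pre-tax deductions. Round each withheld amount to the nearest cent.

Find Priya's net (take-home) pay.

$2,238.95

Traditional 401(k): $5,098.34 × 0.065 = $331.39
Taxable wages = $5,098.34 − $331.39 = $4,766.95
Federal tax withheld: $4,766.95 × 0.2725 = $1,298.99
State tax withheld: $4,766.95 × 0.045 = $214.51
Medicare tax: $5,098.34 × 0.015 = $76.48
SDI: $5,098.34 × 0.015 = $76.48
Social Security tax: $5,098.34 × 0.0675 = $344.14
Vision plan: $303.25
Roth 401(k) contribution: $214.15
(Employer's $532.18 toward Roth 401(k) contribution is not withheld from the employee.)
Total deductions = $331.39 + $1,298.99 + $214.51 + $76.48 + $76.48 + $344.14 + $303.25 + $214.15 = $2,859.39
Net pay = $5,098.34 − $2,859.39 = $2,238.95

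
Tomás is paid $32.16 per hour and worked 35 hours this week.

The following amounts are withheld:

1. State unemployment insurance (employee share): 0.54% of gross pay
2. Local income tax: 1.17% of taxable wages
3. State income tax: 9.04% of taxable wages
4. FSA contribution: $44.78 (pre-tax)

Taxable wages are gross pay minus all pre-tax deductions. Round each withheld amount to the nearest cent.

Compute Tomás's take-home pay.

Gross pay: 35 × $32.16 = $1125.60
FSA contribution: $44.78
Taxable wages = $1125.60 − $44.78 = $1080.82
State income tax: $1080.82 × 0.0904 = $97.71
Local income tax: $1080.82 × 0.0117 = $12.65
State unemployment insurance (employee share): $1125.60 × 0.0054 = $6.08
Total deductions = $44.78 + $97.71 + $12.65 + $6.08 = $161.22
Net pay = $1125.60 − $161.22 = $964.38

$964.38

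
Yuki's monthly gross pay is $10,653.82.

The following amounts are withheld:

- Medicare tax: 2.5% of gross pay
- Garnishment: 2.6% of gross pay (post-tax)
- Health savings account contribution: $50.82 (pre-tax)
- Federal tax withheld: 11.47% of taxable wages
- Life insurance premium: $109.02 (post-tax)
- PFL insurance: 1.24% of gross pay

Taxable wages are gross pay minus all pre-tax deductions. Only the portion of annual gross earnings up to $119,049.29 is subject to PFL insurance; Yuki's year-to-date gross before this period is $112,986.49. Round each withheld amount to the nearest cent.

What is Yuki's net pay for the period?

$8,659.29

Health savings account contribution: $50.82
Taxable wages = $10,653.82 − $50.82 = $10,603.00
Federal tax withheld: $10,603.00 × 0.1147 = $1,216.16
PFL insurance: only $119,049.29 − $112,986.49 = $6,062.80 of this check is subject → $6,062.80 × 0.0124 = $75.18
Medicare tax: $10,653.82 × 0.025 = $266.35
Life insurance premium: $109.02
Garnishment: $10,653.82 × 0.026 = $277.00
Total deductions = $50.82 + $1,216.16 + $75.18 + $266.35 + $109.02 + $277.00 = $1,994.53
Net pay = $10,653.82 − $1,994.53 = $8,659.29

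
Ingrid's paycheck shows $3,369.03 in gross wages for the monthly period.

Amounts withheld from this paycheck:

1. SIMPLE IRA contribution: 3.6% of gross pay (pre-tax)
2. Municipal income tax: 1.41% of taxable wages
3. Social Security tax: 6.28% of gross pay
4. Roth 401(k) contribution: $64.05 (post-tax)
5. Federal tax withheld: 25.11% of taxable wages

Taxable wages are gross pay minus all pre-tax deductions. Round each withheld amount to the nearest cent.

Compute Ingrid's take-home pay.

SIMPLE IRA contribution: $3,369.03 × 0.036 = $121.29
Taxable wages = $3,369.03 − $121.29 = $3,247.74
Municipal income tax: $3,247.74 × 0.0141 = $45.79
Federal tax withheld: $3,247.74 × 0.2511 = $815.51
Social Security tax: $3,369.03 × 0.0628 = $211.58
Roth 401(k) contribution: $64.05
Total deductions = $121.29 + $45.79 + $815.51 + $211.58 + $64.05 = $1,258.22
Net pay = $3,369.03 − $1,258.22 = $2,110.81

$2,110.81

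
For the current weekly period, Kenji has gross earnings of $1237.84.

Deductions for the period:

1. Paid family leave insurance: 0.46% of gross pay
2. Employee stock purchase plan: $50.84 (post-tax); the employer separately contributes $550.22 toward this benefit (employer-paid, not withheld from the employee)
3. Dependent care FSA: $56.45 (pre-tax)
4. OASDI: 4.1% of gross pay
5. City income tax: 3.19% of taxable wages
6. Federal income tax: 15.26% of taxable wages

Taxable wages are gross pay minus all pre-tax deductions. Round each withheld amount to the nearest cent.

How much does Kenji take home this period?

Dependent care FSA: $56.45
Taxable wages = $1237.84 − $56.45 = $1181.39
City income tax: $1181.39 × 0.0319 = $37.69
Federal income tax: $1181.39 × 0.1526 = $180.28
Paid family leave insurance: $1237.84 × 0.0046 = $5.69
OASDI: $1237.84 × 0.041 = $50.75
Employee stock purchase plan: $50.84
(Employer's $550.22 toward employee stock purchase plan is not withheld from the employee.)
Total deductions = $56.45 + $37.69 + $180.28 + $5.69 + $50.75 + $50.84 = $381.70
Net pay = $1237.84 − $381.70 = $856.14

$856.14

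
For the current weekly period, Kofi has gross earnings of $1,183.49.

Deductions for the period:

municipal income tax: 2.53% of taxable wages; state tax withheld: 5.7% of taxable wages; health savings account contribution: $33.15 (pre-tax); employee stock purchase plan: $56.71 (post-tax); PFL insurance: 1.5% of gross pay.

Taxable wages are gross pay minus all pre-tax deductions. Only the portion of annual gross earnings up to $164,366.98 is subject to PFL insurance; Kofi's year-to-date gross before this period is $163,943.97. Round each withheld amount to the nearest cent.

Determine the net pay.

Health savings account contribution: $33.15
Taxable wages = $1,183.49 − $33.15 = $1,150.34
State tax withheld: $1,150.34 × 0.057 = $65.57
Municipal income tax: $1,150.34 × 0.0253 = $29.10
PFL insurance: only $164,366.98 − $163,943.97 = $423.01 of this check is subject → $423.01 × 0.015 = $6.35
Employee stock purchase plan: $56.71
Total deductions = $33.15 + $65.57 + $29.10 + $6.35 + $56.71 = $190.88
Net pay = $1,183.49 − $190.88 = $992.61

$992.61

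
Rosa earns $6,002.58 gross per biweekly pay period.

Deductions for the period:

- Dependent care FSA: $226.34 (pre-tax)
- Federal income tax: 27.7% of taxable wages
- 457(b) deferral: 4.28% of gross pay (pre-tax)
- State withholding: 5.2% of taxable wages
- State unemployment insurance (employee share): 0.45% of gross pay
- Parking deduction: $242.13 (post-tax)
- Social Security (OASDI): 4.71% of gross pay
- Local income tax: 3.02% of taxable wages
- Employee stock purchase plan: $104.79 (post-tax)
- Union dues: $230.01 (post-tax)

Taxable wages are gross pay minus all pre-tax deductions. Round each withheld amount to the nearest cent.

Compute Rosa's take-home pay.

$2,650.13

Dependent care FSA: $226.34
457(b) deferral: $6,002.58 × 0.0428 = $256.91
Pre-tax total = $226.34 + $256.91 = $483.25
Taxable wages = $6,002.58 − $483.25 = $5,519.33
Federal income tax: $5,519.33 × 0.277 = $1,528.85
Local income tax: $5,519.33 × 0.0302 = $166.68
State withholding: $5,519.33 × 0.052 = $287.01
Social Security (OASDI): $6,002.58 × 0.0471 = $282.72
State unemployment insurance (employee share): $6,002.58 × 0.0045 = $27.01
Parking deduction: $242.13
Employee stock purchase plan: $104.79
Union dues: $230.01
Total deductions = $226.34 + $256.91 + $1,528.85 + $166.68 + $287.01 + $282.72 + $27.01 + $242.13 + $104.79 + $230.01 = $3,352.45
Net pay = $6,002.58 − $3,352.45 = $2,650.13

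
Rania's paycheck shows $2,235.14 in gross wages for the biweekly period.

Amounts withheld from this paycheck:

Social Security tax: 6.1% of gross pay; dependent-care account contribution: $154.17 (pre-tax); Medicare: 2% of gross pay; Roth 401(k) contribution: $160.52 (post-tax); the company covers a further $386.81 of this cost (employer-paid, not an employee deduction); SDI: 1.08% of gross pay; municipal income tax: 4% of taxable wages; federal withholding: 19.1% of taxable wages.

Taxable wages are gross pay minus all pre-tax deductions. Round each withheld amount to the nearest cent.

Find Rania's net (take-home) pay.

$1,234.56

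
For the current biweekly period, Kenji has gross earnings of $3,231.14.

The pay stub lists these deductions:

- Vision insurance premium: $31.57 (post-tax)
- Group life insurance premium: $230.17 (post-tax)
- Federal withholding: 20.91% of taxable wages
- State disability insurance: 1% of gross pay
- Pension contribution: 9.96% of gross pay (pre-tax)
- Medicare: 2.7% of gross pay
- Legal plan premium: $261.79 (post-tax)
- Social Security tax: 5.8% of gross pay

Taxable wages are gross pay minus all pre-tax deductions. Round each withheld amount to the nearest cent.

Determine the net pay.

$1,470.49

Pension contribution: $3,231.14 × 0.0996 = $321.82
Taxable wages = $3,231.14 − $321.82 = $2,909.32
Federal withholding: $2,909.32 × 0.2091 = $608.34
Medicare: $3,231.14 × 0.027 = $87.24
Social Security tax: $3,231.14 × 0.058 = $187.41
State disability insurance: $3,231.14 × 0.01 = $32.31
Group life insurance premium: $230.17
Vision insurance premium: $31.57
Legal plan premium: $261.79
Total deductions = $321.82 + $608.34 + $87.24 + $187.41 + $32.31 + $230.17 + $31.57 + $261.79 = $1,760.65
Net pay = $3,231.14 − $1,760.65 = $1,470.49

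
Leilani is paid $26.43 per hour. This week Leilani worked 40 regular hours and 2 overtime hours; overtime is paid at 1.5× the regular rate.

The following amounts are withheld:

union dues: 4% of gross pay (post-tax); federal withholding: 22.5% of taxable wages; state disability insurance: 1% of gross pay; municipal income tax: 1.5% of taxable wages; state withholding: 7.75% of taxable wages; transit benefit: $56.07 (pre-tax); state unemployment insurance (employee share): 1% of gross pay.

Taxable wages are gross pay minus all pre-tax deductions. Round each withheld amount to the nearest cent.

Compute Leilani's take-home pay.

$669.21

Regular pay: 40 × $26.43 = $1,057.20
Overtime pay: 2 × $26.43 × 1.5 = $79.29
Gross pay = $1,057.20 + $79.29 = $1,136.49
Transit benefit: $56.07
Taxable wages = $1,136.49 − $56.07 = $1,080.42
State withholding: $1,080.42 × 0.0775 = $83.73
Municipal income tax: $1,080.42 × 0.015 = $16.21
Federal withholding: $1,080.42 × 0.225 = $243.09
State unemployment insurance (employee share): $1,136.49 × 0.01 = $11.36
State disability insurance: $1,136.49 × 0.01 = $11.36
Union dues: $1,136.49 × 0.04 = $45.46
Total deductions = $56.07 + $83.73 + $16.21 + $243.09 + $11.36 + $11.36 + $45.46 = $467.28
Net pay = $1,136.49 − $467.28 = $669.21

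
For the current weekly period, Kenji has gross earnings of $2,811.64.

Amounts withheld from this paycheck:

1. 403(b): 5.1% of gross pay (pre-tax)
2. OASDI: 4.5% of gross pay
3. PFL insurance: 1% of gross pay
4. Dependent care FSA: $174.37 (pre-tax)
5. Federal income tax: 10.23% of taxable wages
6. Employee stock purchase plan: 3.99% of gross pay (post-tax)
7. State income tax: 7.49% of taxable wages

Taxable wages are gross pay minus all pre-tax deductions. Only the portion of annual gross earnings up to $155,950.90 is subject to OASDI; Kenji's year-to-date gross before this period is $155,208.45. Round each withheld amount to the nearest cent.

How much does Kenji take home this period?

$1,878.26

Dependent care FSA: $174.37
403(b): $2,811.64 × 0.051 = $143.39
Pre-tax total = $174.37 + $143.39 = $317.76
Taxable wages = $2,811.64 − $317.76 = $2,493.88
Federal income tax: $2,493.88 × 0.1023 = $255.12
State income tax: $2,493.88 × 0.0749 = $186.79
PFL insurance: $2,811.64 × 0.01 = $28.12
OASDI: only $155,950.90 − $155,208.45 = $742.45 of this check is subject → $742.45 × 0.045 = $33.41
Employee stock purchase plan: $2,811.64 × 0.0399 = $112.18
Total deductions = $174.37 + $143.39 + $255.12 + $186.79 + $28.12 + $33.41 + $112.18 = $933.38
Net pay = $2,811.64 − $933.38 = $1,878.26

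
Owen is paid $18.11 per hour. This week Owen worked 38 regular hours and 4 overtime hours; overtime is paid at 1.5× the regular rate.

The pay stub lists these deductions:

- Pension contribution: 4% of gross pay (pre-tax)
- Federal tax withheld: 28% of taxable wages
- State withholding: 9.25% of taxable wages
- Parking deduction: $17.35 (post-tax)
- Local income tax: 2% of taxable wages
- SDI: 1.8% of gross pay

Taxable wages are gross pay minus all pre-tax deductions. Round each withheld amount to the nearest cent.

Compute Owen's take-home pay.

$433.03

Regular pay: 38 × $18.11 = $688.18
Overtime pay: 4 × $18.11 × 1.5 = $108.66
Gross pay = $688.18 + $108.66 = $796.84
Pension contribution: $796.84 × 0.04 = $31.87
Taxable wages = $796.84 − $31.87 = $764.97
State withholding: $764.97 × 0.0925 = $70.76
Local income tax: $764.97 × 0.02 = $15.30
Federal tax withheld: $764.97 × 0.28 = $214.19
SDI: $796.84 × 0.018 = $14.34
Parking deduction: $17.35
Total deductions = $31.87 + $70.76 + $15.30 + $214.19 + $14.34 + $17.35 = $363.81
Net pay = $796.84 − $363.81 = $433.03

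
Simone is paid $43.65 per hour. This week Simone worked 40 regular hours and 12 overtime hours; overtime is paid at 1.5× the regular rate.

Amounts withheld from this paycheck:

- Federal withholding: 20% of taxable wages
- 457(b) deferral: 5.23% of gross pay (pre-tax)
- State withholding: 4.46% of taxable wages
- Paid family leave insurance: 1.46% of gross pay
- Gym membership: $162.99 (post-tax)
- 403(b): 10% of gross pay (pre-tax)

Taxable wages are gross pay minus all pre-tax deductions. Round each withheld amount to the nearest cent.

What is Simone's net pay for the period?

Regular pay: 40 × $43.65 = $1,746.00
Overtime pay: 12 × $43.65 × 1.5 = $785.70
Gross pay = $1,746.00 + $785.70 = $2,531.70
403(b): $2,531.70 × 0.1 = $253.17
457(b) deferral: $2,531.70 × 0.0523 = $132.41
Pre-tax total = $253.17 + $132.41 = $385.58
Taxable wages = $2,531.70 − $385.58 = $2,146.12
Federal withholding: $2,146.12 × 0.2 = $429.22
State withholding: $2,146.12 × 0.0446 = $95.72
Paid family leave insurance: $2,531.70 × 0.0146 = $36.96
Gym membership: $162.99
Total deductions = $253.17 + $132.41 + $429.22 + $95.72 + $36.96 + $162.99 = $1,110.47
Net pay = $2,531.70 − $1,110.47 = $1,421.23

$1,421.23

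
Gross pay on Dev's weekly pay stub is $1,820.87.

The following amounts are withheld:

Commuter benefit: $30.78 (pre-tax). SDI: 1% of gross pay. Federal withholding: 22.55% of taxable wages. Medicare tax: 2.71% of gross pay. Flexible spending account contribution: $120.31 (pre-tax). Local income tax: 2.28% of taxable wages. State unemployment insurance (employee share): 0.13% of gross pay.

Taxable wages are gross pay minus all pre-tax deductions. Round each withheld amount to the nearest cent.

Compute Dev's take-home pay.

$1,185.24

Commuter benefit: $30.78
Flexible spending account contribution: $120.31
Pre-tax total = $30.78 + $120.31 = $151.09
Taxable wages = $1,820.87 − $151.09 = $1,669.78
Federal withholding: $1,669.78 × 0.2255 = $376.54
Local income tax: $1,669.78 × 0.0228 = $38.07
Medicare tax: $1,820.87 × 0.0271 = $49.35
SDI: $1,820.87 × 0.01 = $18.21
State unemployment insurance (employee share): $1,820.87 × 0.0013 = $2.37
Total deductions = $30.78 + $120.31 + $376.54 + $38.07 + $49.35 + $18.21 + $2.37 = $635.63
Net pay = $1,820.87 − $635.63 = $1,185.24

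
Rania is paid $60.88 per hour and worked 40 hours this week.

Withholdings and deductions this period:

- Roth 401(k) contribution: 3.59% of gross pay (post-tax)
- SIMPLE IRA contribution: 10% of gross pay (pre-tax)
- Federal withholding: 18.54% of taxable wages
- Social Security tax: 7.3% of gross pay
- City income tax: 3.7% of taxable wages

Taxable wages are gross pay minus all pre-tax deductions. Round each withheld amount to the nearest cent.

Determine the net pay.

$1,439.06

Gross pay: 40 × $60.88 = $2,435.20
SIMPLE IRA contribution: $2,435.20 × 0.1 = $243.52
Taxable wages = $2,435.20 − $243.52 = $2,191.68
City income tax: $2,191.68 × 0.037 = $81.09
Federal withholding: $2,191.68 × 0.1854 = $406.34
Social Security tax: $2,435.20 × 0.073 = $177.77
Roth 401(k) contribution: $2,435.20 × 0.0359 = $87.42
Total deductions = $243.52 + $81.09 + $406.34 + $177.77 + $87.42 = $996.14
Net pay = $2,435.20 − $996.14 = $1,439.06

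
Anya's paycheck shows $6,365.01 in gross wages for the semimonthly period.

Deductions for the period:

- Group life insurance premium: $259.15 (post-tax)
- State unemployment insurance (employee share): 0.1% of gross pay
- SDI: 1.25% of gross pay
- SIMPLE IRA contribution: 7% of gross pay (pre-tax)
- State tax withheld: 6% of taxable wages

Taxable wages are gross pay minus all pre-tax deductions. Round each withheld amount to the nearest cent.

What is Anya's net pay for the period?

$5,219.21

SIMPLE IRA contribution: $6,365.01 × 0.07 = $445.55
Taxable wages = $6,365.01 − $445.55 = $5,919.46
State tax withheld: $5,919.46 × 0.06 = $355.17
SDI: $6,365.01 × 0.0125 = $79.56
State unemployment insurance (employee share): $6,365.01 × 0.001 = $6.37
Group life insurance premium: $259.15
Total deductions = $445.55 + $355.17 + $79.56 + $6.37 + $259.15 = $1,145.80
Net pay = $6,365.01 − $1,145.80 = $5,219.21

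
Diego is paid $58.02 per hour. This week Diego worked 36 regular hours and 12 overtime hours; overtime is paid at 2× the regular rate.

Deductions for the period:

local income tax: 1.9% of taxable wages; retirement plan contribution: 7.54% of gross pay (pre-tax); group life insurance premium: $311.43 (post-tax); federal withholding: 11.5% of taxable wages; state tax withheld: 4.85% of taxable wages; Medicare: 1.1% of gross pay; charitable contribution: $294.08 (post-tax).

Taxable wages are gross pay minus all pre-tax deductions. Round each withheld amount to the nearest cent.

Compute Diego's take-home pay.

Regular pay: 36 × $58.02 = $2,088.72
Overtime pay: 12 × $58.02 × 2 = $1,392.48
Gross pay = $2,088.72 + $1,392.48 = $3,481.20
Retirement plan contribution: $3,481.20 × 0.0754 = $262.48
Taxable wages = $3,481.20 − $262.48 = $3,218.72
Federal withholding: $3,218.72 × 0.115 = $370.15
State tax withheld: $3,218.72 × 0.0485 = $156.11
Local income tax: $3,218.72 × 0.019 = $61.16
Medicare: $3,481.20 × 0.011 = $38.29
Group life insurance premium: $311.43
Charitable contribution: $294.08
Total deductions = $262.48 + $370.15 + $156.11 + $61.16 + $38.29 + $311.43 + $294.08 = $1,493.70
Net pay = $3,481.20 − $1,493.70 = $1,987.50

$1,987.50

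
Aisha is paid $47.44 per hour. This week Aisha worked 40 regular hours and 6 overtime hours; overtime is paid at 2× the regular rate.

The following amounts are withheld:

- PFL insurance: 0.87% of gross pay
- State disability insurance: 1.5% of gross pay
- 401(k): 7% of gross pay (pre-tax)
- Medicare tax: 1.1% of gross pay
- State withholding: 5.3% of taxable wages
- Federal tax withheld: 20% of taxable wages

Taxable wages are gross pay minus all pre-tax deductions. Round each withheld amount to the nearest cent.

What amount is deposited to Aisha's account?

Regular pay: 40 × $47.44 = $1,897.60
Overtime pay: 6 × $47.44 × 2 = $569.28
Gross pay = $1,897.60 + $569.28 = $2,466.88
401(k): $2,466.88 × 0.07 = $172.68
Taxable wages = $2,466.88 − $172.68 = $2,294.20
Federal tax withheld: $2,294.20 × 0.2 = $458.84
State withholding: $2,294.20 × 0.053 = $121.59
PFL insurance: $2,466.88 × 0.0087 = $21.46
State disability insurance: $2,466.88 × 0.015 = $37.00
Medicare tax: $2,466.88 × 0.011 = $27.14
Total deductions = $172.68 + $458.84 + $121.59 + $21.46 + $37.00 + $27.14 = $838.71
Net pay = $2,466.88 − $838.71 = $1,628.17

$1,628.17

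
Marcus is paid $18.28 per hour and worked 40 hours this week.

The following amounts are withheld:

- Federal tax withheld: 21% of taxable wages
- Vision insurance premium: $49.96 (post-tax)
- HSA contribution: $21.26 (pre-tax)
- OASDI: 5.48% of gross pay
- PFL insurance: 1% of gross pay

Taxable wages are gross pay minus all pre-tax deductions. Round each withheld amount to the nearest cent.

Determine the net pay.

Gross pay: 40 × $18.28 = $731.20
HSA contribution: $21.26
Taxable wages = $731.20 − $21.26 = $709.94
Federal tax withheld: $709.94 × 0.21 = $149.09
PFL insurance: $731.20 × 0.01 = $7.31
OASDI: $731.20 × 0.0548 = $40.07
Vision insurance premium: $49.96
Total deductions = $21.26 + $149.09 + $7.31 + $40.07 + $49.96 = $267.69
Net pay = $731.20 − $267.69 = $463.51

$463.51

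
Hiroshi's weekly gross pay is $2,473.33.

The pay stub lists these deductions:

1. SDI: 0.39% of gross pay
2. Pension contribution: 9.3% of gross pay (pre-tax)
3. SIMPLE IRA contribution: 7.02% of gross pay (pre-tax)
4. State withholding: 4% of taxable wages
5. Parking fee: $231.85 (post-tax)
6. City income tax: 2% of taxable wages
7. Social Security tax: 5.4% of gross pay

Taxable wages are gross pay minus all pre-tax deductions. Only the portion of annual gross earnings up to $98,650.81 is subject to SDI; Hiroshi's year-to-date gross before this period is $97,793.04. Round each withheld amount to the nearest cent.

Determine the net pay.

Pension contribution: $2,473.33 × 0.093 = $230.02
SIMPLE IRA contribution: $2,473.33 × 0.0702 = $173.63
Pre-tax total = $230.02 + $173.63 = $403.65
Taxable wages = $2,473.33 − $403.65 = $2,069.68
State withholding: $2,069.68 × 0.04 = $82.79
City income tax: $2,069.68 × 0.02 = $41.39
Social Security tax: $2,473.33 × 0.054 = $133.56
SDI: only $98,650.81 − $97,793.04 = $857.77 of this check is subject → $857.77 × 0.0039 = $3.35
Parking fee: $231.85
Total deductions = $230.02 + $173.63 + $82.79 + $41.39 + $133.56 + $3.35 + $231.85 = $896.59
Net pay = $2,473.33 − $896.59 = $1,576.74

$1,576.74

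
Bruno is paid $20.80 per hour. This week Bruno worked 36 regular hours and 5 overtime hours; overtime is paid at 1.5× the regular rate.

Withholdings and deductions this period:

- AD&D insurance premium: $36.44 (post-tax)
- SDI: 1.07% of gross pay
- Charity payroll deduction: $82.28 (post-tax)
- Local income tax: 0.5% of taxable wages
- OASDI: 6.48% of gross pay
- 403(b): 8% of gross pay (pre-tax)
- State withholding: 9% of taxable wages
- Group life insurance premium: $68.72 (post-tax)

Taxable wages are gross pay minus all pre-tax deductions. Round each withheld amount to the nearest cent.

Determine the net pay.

$497.59

Regular pay: 36 × $20.80 = $748.80
Overtime pay: 5 × $20.80 × 1.5 = $156.00
Gross pay = $748.80 + $156.00 = $904.80
403(b): $904.80 × 0.08 = $72.38
Taxable wages = $904.80 − $72.38 = $832.42
State withholding: $832.42 × 0.09 = $74.92
Local income tax: $832.42 × 0.005 = $4.16
OASDI: $904.80 × 0.0648 = $58.63
SDI: $904.80 × 0.0107 = $9.68
AD&D insurance premium: $36.44
Charity payroll deduction: $82.28
Group life insurance premium: $68.72
Total deductions = $72.38 + $74.92 + $4.16 + $58.63 + $9.68 + $36.44 + $82.28 + $68.72 = $407.21
Net pay = $904.80 − $407.21 = $497.59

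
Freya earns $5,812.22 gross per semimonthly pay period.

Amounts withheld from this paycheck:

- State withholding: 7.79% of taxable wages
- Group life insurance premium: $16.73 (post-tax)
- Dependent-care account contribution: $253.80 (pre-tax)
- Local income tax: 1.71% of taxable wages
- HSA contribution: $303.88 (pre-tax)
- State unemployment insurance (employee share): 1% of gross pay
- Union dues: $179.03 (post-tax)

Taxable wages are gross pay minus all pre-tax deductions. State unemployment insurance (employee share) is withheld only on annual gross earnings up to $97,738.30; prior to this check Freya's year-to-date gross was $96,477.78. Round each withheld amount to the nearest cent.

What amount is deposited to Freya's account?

Dependent-care account contribution: $253.80
HSA contribution: $303.88
Pre-tax total = $253.80 + $303.88 = $557.68
Taxable wages = $5,812.22 − $557.68 = $5,254.54
Local income tax: $5,254.54 × 0.0171 = $89.85
State withholding: $5,254.54 × 0.0779 = $409.33
State unemployment insurance (employee share): only $97,738.30 − $96,477.78 = $1,260.52 of this check is subject → $1,260.52 × 0.01 = $12.61
Group life insurance premium: $16.73
Union dues: $179.03
Total deductions = $253.80 + $303.88 + $89.85 + $409.33 + $12.61 + $16.73 + $179.03 = $1,265.23
Net pay = $5,812.22 − $1,265.23 = $4,546.99

$4,546.99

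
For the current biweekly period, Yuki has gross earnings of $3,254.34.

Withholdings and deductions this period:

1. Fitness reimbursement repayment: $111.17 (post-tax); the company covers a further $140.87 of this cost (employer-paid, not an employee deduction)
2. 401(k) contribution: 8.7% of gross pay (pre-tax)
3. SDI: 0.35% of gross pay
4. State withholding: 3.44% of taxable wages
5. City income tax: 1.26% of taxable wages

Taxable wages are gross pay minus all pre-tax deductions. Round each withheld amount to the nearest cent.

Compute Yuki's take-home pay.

$2,709.00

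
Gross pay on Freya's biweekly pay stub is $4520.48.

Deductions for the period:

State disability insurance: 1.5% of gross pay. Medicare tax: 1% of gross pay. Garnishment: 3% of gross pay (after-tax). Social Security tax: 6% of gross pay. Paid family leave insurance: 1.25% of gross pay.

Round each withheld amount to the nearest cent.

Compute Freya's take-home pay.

Social Security tax: $4520.48 × 0.06 = $271.23
State disability insurance: $4520.48 × 0.015 = $67.81
Medicare tax: $4520.48 × 0.01 = $45.20
Paid family leave insurance: $4520.48 × 0.0125 = $56.51
Garnishment: $4520.48 × 0.03 = $135.61
Total deductions = $271.23 + $67.81 + $45.20 + $56.51 + $135.61 = $576.36
Net pay = $4520.48 − $576.36 = $3944.12

$3944.12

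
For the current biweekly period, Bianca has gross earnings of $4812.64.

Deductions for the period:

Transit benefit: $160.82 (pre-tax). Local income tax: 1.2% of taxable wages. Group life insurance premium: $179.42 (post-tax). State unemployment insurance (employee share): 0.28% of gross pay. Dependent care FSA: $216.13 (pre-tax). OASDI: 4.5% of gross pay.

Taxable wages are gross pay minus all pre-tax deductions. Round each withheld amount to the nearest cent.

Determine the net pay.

Transit benefit: $160.82
Dependent care FSA: $216.13
Pre-tax total = $160.82 + $216.13 = $376.95
Taxable wages = $4812.64 − $376.95 = $4435.69
Local income tax: $4435.69 × 0.012 = $53.23
State unemployment insurance (employee share): $4812.64 × 0.0028 = $13.48
OASDI: $4812.64 × 0.045 = $216.57
Group life insurance premium: $179.42
Total deductions = $160.82 + $216.13 + $53.23 + $13.48 + $216.57 + $179.42 = $839.65
Net pay = $4812.64 − $839.65 = $3972.99

$3972.99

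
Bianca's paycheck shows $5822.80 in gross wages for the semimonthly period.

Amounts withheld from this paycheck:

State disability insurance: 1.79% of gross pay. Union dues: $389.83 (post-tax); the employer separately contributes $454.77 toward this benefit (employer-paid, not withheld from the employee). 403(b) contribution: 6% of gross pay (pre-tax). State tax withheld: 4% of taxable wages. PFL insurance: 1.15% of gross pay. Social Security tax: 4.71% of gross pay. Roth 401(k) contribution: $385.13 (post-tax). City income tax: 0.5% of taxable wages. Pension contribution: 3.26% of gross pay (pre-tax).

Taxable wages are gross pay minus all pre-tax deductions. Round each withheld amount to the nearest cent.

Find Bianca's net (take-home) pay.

$3825.45

Pension contribution: $5822.80 × 0.0326 = $189.82
403(b) contribution: $5822.80 × 0.06 = $349.37
Pre-tax total = $189.82 + $349.37 = $539.19
Taxable wages = $5822.80 − $539.19 = $5283.61
City income tax: $5283.61 × 0.005 = $26.42
State tax withheld: $5283.61 × 0.04 = $211.34
Social Security tax: $5822.80 × 0.0471 = $274.25
State disability insurance: $5822.80 × 0.0179 = $104.23
PFL insurance: $5822.80 × 0.0115 = $66.96
Roth 401(k) contribution: $385.13
Union dues: $389.83
(Employer's $454.77 toward union dues is not withheld from the employee.)
Total deductions = $189.82 + $349.37 + $26.42 + $211.34 + $274.25 + $104.23 + $66.96 + $385.13 + $389.83 = $1997.35
Net pay = $5822.80 − $1997.35 = $3825.45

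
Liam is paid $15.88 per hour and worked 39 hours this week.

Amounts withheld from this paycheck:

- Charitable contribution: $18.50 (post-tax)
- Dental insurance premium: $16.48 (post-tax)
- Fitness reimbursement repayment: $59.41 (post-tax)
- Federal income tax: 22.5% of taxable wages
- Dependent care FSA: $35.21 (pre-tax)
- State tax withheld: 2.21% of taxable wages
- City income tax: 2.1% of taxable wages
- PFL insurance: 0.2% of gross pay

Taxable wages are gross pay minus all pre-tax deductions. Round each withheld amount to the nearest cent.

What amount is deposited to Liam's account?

$331.88

Gross pay: 39 × $15.88 = $619.32
Dependent care FSA: $35.21
Taxable wages = $619.32 − $35.21 = $584.11
State tax withheld: $584.11 × 0.0221 = $12.91
City income tax: $584.11 × 0.021 = $12.27
Federal income tax: $584.11 × 0.225 = $131.42
PFL insurance: $619.32 × 0.002 = $1.24
Charitable contribution: $18.50
Fitness reimbursement repayment: $59.41
Dental insurance premium: $16.48
Total deductions = $35.21 + $12.91 + $12.27 + $131.42 + $1.24 + $18.50 + $59.41 + $16.48 = $287.44
Net pay = $619.32 − $287.44 = $331.88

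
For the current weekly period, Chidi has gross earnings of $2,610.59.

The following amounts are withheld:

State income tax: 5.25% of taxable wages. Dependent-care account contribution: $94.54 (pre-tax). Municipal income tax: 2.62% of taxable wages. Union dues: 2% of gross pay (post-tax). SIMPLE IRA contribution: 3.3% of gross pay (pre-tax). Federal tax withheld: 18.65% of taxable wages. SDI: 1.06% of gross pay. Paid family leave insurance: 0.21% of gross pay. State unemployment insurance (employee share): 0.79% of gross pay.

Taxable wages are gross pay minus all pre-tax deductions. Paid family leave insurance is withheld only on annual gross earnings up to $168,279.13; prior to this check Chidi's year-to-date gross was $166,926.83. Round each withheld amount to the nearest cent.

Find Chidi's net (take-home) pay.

Dependent-care account contribution: $94.54
SIMPLE IRA contribution: $2,610.59 × 0.033 = $86.15
Pre-tax total = $94.54 + $86.15 = $180.69
Taxable wages = $2,610.59 − $180.69 = $2,429.90
Municipal income tax: $2,429.90 × 0.0262 = $63.66
Federal tax withheld: $2,429.90 × 0.1865 = $453.18
State income tax: $2,429.90 × 0.0525 = $127.57
Paid family leave insurance: only $168,279.13 − $166,926.83 = $1,352.30 of this check is subject → $1,352.30 × 0.0021 = $2.84
State unemployment insurance (employee share): $2,610.59 × 0.0079 = $20.62
SDI: $2,610.59 × 0.0106 = $27.67
Union dues: $2,610.59 × 0.02 = $52.21
Total deductions = $94.54 + $86.15 + $63.66 + $453.18 + $127.57 + $2.84 + $20.62 + $27.67 + $52.21 = $928.44
Net pay = $2,610.59 − $928.44 = $1,682.15

$1,682.15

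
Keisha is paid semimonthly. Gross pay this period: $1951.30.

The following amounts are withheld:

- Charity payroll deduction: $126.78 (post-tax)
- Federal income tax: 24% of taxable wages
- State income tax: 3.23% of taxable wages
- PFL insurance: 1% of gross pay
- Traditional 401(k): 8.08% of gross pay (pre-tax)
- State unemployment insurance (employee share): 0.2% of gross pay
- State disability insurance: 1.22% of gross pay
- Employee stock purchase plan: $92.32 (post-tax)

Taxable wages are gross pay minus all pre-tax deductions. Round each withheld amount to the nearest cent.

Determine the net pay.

Traditional 401(k): $1951.30 × 0.0808 = $157.67
Taxable wages = $1951.30 − $157.67 = $1793.63
Federal income tax: $1793.63 × 0.24 = $430.47
State income tax: $1793.63 × 0.0323 = $57.93
State unemployment insurance (employee share): $1951.30 × 0.002 = $3.90
PFL insurance: $1951.30 × 0.01 = $19.51
State disability insurance: $1951.30 × 0.0122 = $23.81
Charity payroll deduction: $126.78
Employee stock purchase plan: $92.32
Total deductions = $157.67 + $430.47 + $57.93 + $3.90 + $19.51 + $23.81 + $126.78 + $92.32 = $912.39
Net pay = $1951.30 − $912.39 = $1038.91

$1038.91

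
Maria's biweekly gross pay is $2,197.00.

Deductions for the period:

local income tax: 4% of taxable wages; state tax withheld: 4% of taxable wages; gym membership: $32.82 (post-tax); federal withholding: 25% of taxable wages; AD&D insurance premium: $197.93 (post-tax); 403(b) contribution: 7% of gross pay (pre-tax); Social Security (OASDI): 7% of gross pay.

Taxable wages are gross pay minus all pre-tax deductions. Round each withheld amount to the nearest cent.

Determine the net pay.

403(b) contribution: $2,197.00 × 0.07 = $153.79
Taxable wages = $2,197.00 − $153.79 = $2,043.21
Federal withholding: $2,043.21 × 0.25 = $510.80
Local income tax: $2,043.21 × 0.04 = $81.73
State tax withheld: $2,043.21 × 0.04 = $81.73
Social Security (OASDI): $2,197.00 × 0.07 = $153.79
Gym membership: $32.82
AD&D insurance premium: $197.93
Total deductions = $153.79 + $510.80 + $81.73 + $81.73 + $153.79 + $32.82 + $197.93 = $1,212.59
Net pay = $2,197.00 − $1,212.59 = $984.41

$984.41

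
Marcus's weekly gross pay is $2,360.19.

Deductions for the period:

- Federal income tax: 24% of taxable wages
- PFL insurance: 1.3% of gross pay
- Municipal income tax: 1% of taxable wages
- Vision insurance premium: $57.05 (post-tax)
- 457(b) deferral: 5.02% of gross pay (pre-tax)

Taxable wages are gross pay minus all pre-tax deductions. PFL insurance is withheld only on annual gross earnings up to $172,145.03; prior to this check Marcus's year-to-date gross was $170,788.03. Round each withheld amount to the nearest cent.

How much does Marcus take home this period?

$1,606.59

457(b) deferral: $2,360.19 × 0.0502 = $118.48
Taxable wages = $2,360.19 − $118.48 = $2,241.71
Municipal income tax: $2,241.71 × 0.01 = $22.42
Federal income tax: $2,241.71 × 0.24 = $538.01
PFL insurance: only $172,145.03 − $170,788.03 = $1,357.00 of this check is subject → $1,357.00 × 0.013 = $17.64
Vision insurance premium: $57.05
Total deductions = $118.48 + $22.42 + $538.01 + $17.64 + $57.05 = $753.60
Net pay = $2,360.19 − $753.60 = $1,606.59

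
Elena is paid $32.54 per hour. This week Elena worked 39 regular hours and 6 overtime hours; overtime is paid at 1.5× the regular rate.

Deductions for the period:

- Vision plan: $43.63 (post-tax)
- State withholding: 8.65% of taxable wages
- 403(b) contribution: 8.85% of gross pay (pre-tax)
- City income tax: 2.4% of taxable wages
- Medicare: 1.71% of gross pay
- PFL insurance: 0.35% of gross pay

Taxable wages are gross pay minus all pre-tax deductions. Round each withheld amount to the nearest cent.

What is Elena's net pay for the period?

Regular pay: 39 × $32.54 = $1269.06
Overtime pay: 6 × $32.54 × 1.5 = $292.86
Gross pay = $1269.06 + $292.86 = $1561.92
403(b) contribution: $1561.92 × 0.0885 = $138.23
Taxable wages = $1561.92 − $138.23 = $1423.69
State withholding: $1423.69 × 0.0865 = $123.15
City income tax: $1423.69 × 0.024 = $34.17
PFL insurance: $1561.92 × 0.0035 = $5.47
Medicare: $1561.92 × 0.0171 = $26.71
Vision plan: $43.63
Total deductions = $138.23 + $123.15 + $34.17 + $5.47 + $26.71 + $43.63 = $371.36
Net pay = $1561.92 − $371.36 = $1190.56

$1190.56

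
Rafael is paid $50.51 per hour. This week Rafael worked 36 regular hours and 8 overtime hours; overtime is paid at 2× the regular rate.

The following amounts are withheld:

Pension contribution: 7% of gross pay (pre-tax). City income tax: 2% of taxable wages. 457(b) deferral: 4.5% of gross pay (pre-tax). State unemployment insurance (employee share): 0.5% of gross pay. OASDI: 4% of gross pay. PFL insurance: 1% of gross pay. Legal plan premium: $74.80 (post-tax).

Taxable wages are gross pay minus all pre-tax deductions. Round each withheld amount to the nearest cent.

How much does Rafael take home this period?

Regular pay: 36 × $50.51 = $1,818.36
Overtime pay: 8 × $50.51 × 2 = $808.16
Gross pay = $1,818.36 + $808.16 = $2,626.52
Pension contribution: $2,626.52 × 0.07 = $183.86
457(b) deferral: $2,626.52 × 0.045 = $118.19
Pre-tax total = $183.86 + $118.19 = $302.05
Taxable wages = $2,626.52 − $302.05 = $2,324.47
City income tax: $2,324.47 × 0.02 = $46.49
OASDI: $2,626.52 × 0.04 = $105.06
State unemployment insurance (employee share): $2,626.52 × 0.005 = $13.13
PFL insurance: $2,626.52 × 0.01 = $26.27
Legal plan premium: $74.80
Total deductions = $183.86 + $118.19 + $46.49 + $105.06 + $13.13 + $26.27 + $74.80 = $567.80
Net pay = $2,626.52 − $567.80 = $2,058.72

$2,058.72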